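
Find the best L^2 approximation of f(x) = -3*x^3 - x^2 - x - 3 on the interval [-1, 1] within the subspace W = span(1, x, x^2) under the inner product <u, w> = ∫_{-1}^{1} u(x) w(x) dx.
g(x) = -x^2 - 14*x/5 - 3

The best approximation g ∈ W is the orthogonal projection of f onto W. Writing g = a_0 + a_1 x + a_2 x^2, the coefficients solve the normal equations G · a = b where
  G_{ij} = <φ_i, φ_j> and b_i = <f, φ_i>, with φ_0 = 1, φ_1 = x, φ_2 = x^2.
G =
  [2, 0, 2/3]
  [0, 2/3, 0]
  [2/3, 0, 2/5],
b = (-20/3, -28/15, -12/5).
Solving gives a_0 = -3, a_1 = -14/5, a_2 = -1, so
  g(x) = -x^2 - 14*x/5 - 3.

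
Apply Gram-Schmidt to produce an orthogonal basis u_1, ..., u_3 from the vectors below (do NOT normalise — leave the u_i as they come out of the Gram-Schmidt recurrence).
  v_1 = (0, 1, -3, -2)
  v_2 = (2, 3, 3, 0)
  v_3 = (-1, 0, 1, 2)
Orthogonal basis:
  u_1 = (0, 1, -3, -2)
  u_2 = (2, 24/7, 12/7, -6/7)
  u_3 = (-27/34, 29/34, -11/34, 31/34)

Apply the Gram-Schmidt recurrence
  u_1 = v_1
  u_i = v_i − Σ_{j<i} ((v_i · u_j) / (u_j · u_j)) · u_j.

Step by step this gives:
  u_1 = (0, 1, -3, -2)
  u_2 = (2, 24/7, 12/7, -6/7)
  u_3 = (-27/34, 29/34, -11/34, 31/34)

Orthogonality check:
  u_2 · u_1 = 0 (should be 0)
  u_3 · u_1 = 0 (should be 0)
  u_3 · u_2 = 0 (should be 0)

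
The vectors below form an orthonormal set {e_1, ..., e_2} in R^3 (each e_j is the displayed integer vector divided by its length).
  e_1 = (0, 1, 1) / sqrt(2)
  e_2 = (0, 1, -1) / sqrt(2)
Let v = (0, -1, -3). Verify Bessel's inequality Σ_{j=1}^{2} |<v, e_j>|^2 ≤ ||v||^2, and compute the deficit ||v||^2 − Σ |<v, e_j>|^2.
Σ |<v, e_j>|^2 = 10; ||v||^2 = 10; deficit = 0

Write each e_j = u_j / sqrt(<u_j, u_j>) where u_j is the displayed integer vector. Then <v, e_j> = <v, u_j> / sqrt(<u_j, u_j>), so |<v, e_j>|^2 = <v, u_j>^2 / <u_j, u_j>.
Coefficients: <v, e_1> = -4/sqrt(2), <v, e_2> = 2/sqrt(2).
Square and sum: Σ |<v, e_j>|^2 = 10.
Compute ||v||^2 = v·v = 10.
Deficit = 10 − 10 = 0 ≥ 0, confirming Bessel's inequality. (The deficit equals ||v − Σ <v,e_j> e_j||^2, the squared distance from v to span{e_j}.)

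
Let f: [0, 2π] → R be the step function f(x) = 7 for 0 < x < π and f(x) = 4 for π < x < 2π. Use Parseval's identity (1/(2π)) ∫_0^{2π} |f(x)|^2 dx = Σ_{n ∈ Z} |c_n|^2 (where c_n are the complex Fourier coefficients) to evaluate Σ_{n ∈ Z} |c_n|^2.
Σ |c_n|^2 = 65/2

Parseval equates the L^2 energy of f (normalised by 1/(2π)) with the ℓ^2 sum of its Fourier coefficients: (1/(2π)) ∫_0^{2π} |f|^2 = Σ |c_n|^2.
Compute the left side: (1/(2π)) [∫_0^π 7^2 dx + ∫_π^{2π} 4^2 dx] = (1/(2π)) · (49π + 16π) = (49 + 16)/2 = 65/2.
So Σ_{n ∈ Z} |c_n|^2 = 65/2.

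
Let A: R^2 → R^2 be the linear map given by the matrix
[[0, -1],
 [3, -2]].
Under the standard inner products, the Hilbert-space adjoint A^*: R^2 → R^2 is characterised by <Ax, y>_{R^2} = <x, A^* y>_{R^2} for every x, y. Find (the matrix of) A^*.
A^* = A^T =
[[0, 3],
 [-1, -2]]

For real matrices with standard dot products, the defining identity <Ax, y> = <x, A^* y> gives (Ax)^T y = x^T (A^*) y, i.e. x^T A^T y = x^T (A^*) y. Since this holds for all x, y, we must have A^* = A^T. Therefore
A^* =
[[0, 3],
 [-1, -2]].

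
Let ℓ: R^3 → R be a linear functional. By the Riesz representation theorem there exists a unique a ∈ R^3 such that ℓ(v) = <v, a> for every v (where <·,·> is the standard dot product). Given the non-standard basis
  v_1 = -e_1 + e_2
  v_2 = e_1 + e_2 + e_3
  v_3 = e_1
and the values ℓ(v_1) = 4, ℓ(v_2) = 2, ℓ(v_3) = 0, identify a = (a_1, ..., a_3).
a = (0, 4, -2)

Write a = (a_1, ..., a_3) in the standard basis. For each basis vector v_i, ℓ(v_i) = <v_i, a> is a linear equation in the a_j's. Collect the n equations into a matrix system V a = ℓ, where row i of V is v_i (expressed in the standard basis). Since V is invertible (lower-triangular with 1s on the diagonal, up to permutation), solve by back-substitution:
  V =
[[-1, 1, 0],
 [1, 1, 1],
 [1, 0, 0]]
  V a = (4, 2, 0)
Solving gives a = (0, 4, -2).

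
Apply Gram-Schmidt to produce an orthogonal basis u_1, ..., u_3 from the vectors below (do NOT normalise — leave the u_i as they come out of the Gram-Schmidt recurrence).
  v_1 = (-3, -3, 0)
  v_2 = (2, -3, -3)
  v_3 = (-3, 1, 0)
Orthogonal basis:
  u_1 = (-3, -3, 0)
  u_2 = (5/2, -5/2, -3)
  u_3 = (-36/43, 36/43, -60/43)

Apply the Gram-Schmidt recurrence
  u_1 = v_1
  u_i = v_i − Σ_{j<i} ((v_i · u_j) / (u_j · u_j)) · u_j.

Step by step this gives:
  u_1 = (-3, -3, 0)
  u_2 = (5/2, -5/2, -3)
  u_3 = (-36/43, 36/43, -60/43)

Orthogonality check:
  u_2 · u_1 = 0 (should be 0)
  u_3 · u_1 = 0 (should be 0)
  u_3 · u_2 = 0 (should be 0)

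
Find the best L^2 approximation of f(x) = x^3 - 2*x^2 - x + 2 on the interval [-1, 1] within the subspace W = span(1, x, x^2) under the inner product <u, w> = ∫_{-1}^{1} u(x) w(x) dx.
g(x) = -2*x^2 - 2*x/5 + 2

The best approximation g ∈ W is the orthogonal projection of f onto W. Writing g = a_0 + a_1 x + a_2 x^2, the coefficients solve the normal equations G · a = b where
  G_{ij} = <φ_i, φ_j> and b_i = <f, φ_i>, with φ_0 = 1, φ_1 = x, φ_2 = x^2.
G =
  [2, 0, 2/3]
  [0, 2/3, 0]
  [2/3, 0, 2/5],
b = (8/3, -4/15, 8/15).
Solving gives a_0 = 2, a_1 = -2/5, a_2 = -2, so
  g(x) = -2*x^2 - 2*x/5 + 2.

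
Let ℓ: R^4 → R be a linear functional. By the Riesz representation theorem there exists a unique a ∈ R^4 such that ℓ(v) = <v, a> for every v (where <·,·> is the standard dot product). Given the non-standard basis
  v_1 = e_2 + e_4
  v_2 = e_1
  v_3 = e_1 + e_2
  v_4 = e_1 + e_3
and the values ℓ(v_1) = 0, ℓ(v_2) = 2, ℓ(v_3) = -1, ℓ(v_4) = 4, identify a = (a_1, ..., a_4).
a = (2, -3, 2, 3)

Write a = (a_1, ..., a_4) in the standard basis. For each basis vector v_i, ℓ(v_i) = <v_i, a> is a linear equation in the a_j's. Collect the n equations into a matrix system V a = ℓ, where row i of V is v_i (expressed in the standard basis). Since V is invertible (lower-triangular with 1s on the diagonal, up to permutation), solve by back-substitution:
  V =
[[0, 1, 0, 1],
 [1, 0, 0, 0],
 [1, 1, 0, 0],
 [1, 0, 1, 0]]
  V a = (0, 2, -1, 4)
Solving gives a = (2, -3, 2, 3).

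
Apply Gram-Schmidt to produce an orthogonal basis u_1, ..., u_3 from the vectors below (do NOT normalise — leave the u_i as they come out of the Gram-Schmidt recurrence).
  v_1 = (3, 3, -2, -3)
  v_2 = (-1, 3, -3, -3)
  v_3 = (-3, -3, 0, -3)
Orthogonal basis:
  u_1 = (3, 3, -2, -3)
  u_2 = (-94/31, 30/31, -51/31, -30/31)
  u_3 = (-54/427, -1182/427, 216/427, -1380/427)

Apply the Gram-Schmidt recurrence
  u_1 = v_1
  u_i = v_i − Σ_{j<i} ((v_i · u_j) / (u_j · u_j)) · u_j.

Step by step this gives:
  u_1 = (3, 3, -2, -3)
  u_2 = (-94/31, 30/31, -51/31, -30/31)
  u_3 = (-54/427, -1182/427, 216/427, -1380/427)

Orthogonality check:
  u_2 · u_1 = 0 (should be 0)
  u_3 · u_1 = 0 (should be 0)
  u_3 · u_2 = 0 (should be 0)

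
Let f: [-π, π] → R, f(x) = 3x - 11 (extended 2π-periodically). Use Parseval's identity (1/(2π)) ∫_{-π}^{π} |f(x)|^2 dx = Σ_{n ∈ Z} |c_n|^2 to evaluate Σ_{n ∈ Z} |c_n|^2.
Σ |c_n|^2 = 3π^2 + 121

Expand and integrate term by term over [-π, π]:
  ∫ (3x)^2 dx = 9·(2π^3/3); ∫ 2·3·(-11)·x dx = 0 (odd integrand); ∫ (-11)^2 dx = 121·2π.
So (1/(2π)) ∫_{-π}^{π} (3x - 11)^2 dx = 9π^2/3 + 121 = 3π^2 + 121.
Parseval ⇒ Σ |c_n|^2 = 3π^2 + 121.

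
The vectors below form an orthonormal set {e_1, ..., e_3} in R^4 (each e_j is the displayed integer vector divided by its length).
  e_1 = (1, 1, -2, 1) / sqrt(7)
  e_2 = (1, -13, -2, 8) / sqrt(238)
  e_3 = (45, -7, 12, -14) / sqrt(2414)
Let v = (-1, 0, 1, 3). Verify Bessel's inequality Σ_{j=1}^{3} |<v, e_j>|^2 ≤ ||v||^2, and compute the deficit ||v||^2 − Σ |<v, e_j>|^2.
Σ |<v, e_j>|^2 = 297/71; ||v||^2 = 11; deficit = 484/71

Write each e_j = u_j / sqrt(<u_j, u_j>) where u_j is the displayed integer vector. Then <v, e_j> = <v, u_j> / sqrt(<u_j, u_j>), so |<v, e_j>|^2 = <v, u_j>^2 / <u_j, u_j>.
Coefficients: <v, e_1> = 0/sqrt(7), <v, e_2> = 21/sqrt(238), <v, e_3> = -75/sqrt(2414).
Square and sum: Σ |<v, e_j>|^2 = 297/71.
Compute ||v||^2 = v·v = 11.
Deficit = 11 − 297/71 = 484/71 ≥ 0, confirming Bessel's inequality. (The deficit equals ||v − Σ <v,e_j> e_j||^2, the squared distance from v to span{e_j}.)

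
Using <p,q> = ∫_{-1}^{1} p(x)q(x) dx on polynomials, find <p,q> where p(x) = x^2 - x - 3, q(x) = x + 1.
<p,q> = -6

Expand the product: p(x)·q(x) = x^3 - 4*x - 3.
∫_{-1}^{1} of each monomial x^k gives [2/(k+1) if k even, 0 if k odd]. Integrating term-by-term (or equivalently evaluating the antiderivative F(x) = x^4/4 - 2*x^2 - 3*x at the endpoints):
  F(1) − F(−1) = -19/4 − (5/4) = -6.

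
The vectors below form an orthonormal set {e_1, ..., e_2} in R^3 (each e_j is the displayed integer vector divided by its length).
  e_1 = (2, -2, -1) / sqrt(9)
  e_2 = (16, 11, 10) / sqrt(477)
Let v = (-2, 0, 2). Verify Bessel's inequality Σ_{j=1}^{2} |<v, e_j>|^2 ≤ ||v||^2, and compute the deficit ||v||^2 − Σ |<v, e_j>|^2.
Σ |<v, e_j>|^2 = 228/53; ||v||^2 = 8; deficit = 196/53

Write each e_j = u_j / sqrt(<u_j, u_j>) where u_j is the displayed integer vector. Then <v, e_j> = <v, u_j> / sqrt(<u_j, u_j>), so |<v, e_j>|^2 = <v, u_j>^2 / <u_j, u_j>.
Coefficients: <v, e_1> = -6/sqrt(9), <v, e_2> = -12/sqrt(477).
Square and sum: Σ |<v, e_j>|^2 = 228/53.
Compute ||v||^2 = v·v = 8.
Deficit = 8 − 228/53 = 196/53 ≥ 0, confirming Bessel's inequality. (The deficit equals ||v − Σ <v,e_j> e_j||^2, the squared distance from v to span{e_j}.)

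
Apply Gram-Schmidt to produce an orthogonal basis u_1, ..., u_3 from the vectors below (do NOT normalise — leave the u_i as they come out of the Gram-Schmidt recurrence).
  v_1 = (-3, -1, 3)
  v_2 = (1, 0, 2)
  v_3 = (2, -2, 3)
Orthogonal basis:
  u_1 = (-3, -1, 3)
  u_2 = (28/19, 3/19, 29/19)
  u_3 = (19/43, -171/86, -19/86)

Apply the Gram-Schmidt recurrence
  u_1 = v_1
  u_i = v_i − Σ_{j<i} ((v_i · u_j) / (u_j · u_j)) · u_j.

Step by step this gives:
  u_1 = (-3, -1, 3)
  u_2 = (28/19, 3/19, 29/19)
  u_3 = (19/43, -171/86, -19/86)

Orthogonality check:
  u_2 · u_1 = 0 (should be 0)
  u_3 · u_1 = 0 (should be 0)
  u_3 · u_2 = 0 (should be 0)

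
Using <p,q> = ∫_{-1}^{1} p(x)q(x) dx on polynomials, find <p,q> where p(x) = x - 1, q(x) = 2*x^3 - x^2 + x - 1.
<p,q> = 62/15

Expand the product: p(x)·q(x) = 2*x^4 - 3*x^3 + 2*x^2 - 2*x + 1.
∫_{-1}^{1} of each monomial x^k gives [2/(k+1) if k even, 0 if k odd]. Integrating term-by-term (or equivalently evaluating the antiderivative F(x) = 2*x^5/5 - 3*x^4/4 + 2*x^3/3 - x^2 + x at the endpoints):
  F(1) − F(−1) = 19/60 − (-229/60) = 62/15.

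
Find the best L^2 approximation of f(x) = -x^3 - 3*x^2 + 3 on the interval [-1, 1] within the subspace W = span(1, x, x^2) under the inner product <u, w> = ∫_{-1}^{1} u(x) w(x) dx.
g(x) = -3*x^2 - 3*x/5 + 3

The best approximation g ∈ W is the orthogonal projection of f onto W. Writing g = a_0 + a_1 x + a_2 x^2, the coefficients solve the normal equations G · a = b where
  G_{ij} = <φ_i, φ_j> and b_i = <f, φ_i>, with φ_0 = 1, φ_1 = x, φ_2 = x^2.
G =
  [2, 0, 2/3]
  [0, 2/3, 0]
  [2/3, 0, 2/5],
b = (4, -2/5, 4/5).
Solving gives a_0 = 3, a_1 = -3/5, a_2 = -3, so
  g(x) = -3*x^2 - 3*x/5 + 3.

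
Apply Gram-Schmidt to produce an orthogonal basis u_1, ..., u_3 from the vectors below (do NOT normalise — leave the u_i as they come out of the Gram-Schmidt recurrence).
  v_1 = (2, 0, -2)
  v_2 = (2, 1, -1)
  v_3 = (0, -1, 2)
Orthogonal basis:
  u_1 = (2, 0, -2)
  u_2 = (1/2, 1, 1/2)
  u_3 = (1, -1, 1)

Apply the Gram-Schmidt recurrence
  u_1 = v_1
  u_i = v_i − Σ_{j<i} ((v_i · u_j) / (u_j · u_j)) · u_j.

Step by step this gives:
  u_1 = (2, 0, -2)
  u_2 = (1/2, 1, 1/2)
  u_3 = (1, -1, 1)

Orthogonality check:
  u_2 · u_1 = 0 (should be 0)
  u_3 · u_1 = 0 (should be 0)
  u_3 · u_2 = 0 (should be 0)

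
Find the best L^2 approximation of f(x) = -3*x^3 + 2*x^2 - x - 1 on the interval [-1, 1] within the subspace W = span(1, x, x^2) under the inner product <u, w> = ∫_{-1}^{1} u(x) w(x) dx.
g(x) = 2*x^2 - 14*x/5 - 1

The best approximation g ∈ W is the orthogonal projection of f onto W. Writing g = a_0 + a_1 x + a_2 x^2, the coefficients solve the normal equations G · a = b where
  G_{ij} = <φ_i, φ_j> and b_i = <f, φ_i>, with φ_0 = 1, φ_1 = x, φ_2 = x^2.
G =
  [2, 0, 2/3]
  [0, 2/3, 0]
  [2/3, 0, 2/5],
b = (-2/3, -28/15, 2/15).
Solving gives a_0 = -1, a_1 = -14/5, a_2 = 2, so
  g(x) = 2*x^2 - 14*x/5 - 1.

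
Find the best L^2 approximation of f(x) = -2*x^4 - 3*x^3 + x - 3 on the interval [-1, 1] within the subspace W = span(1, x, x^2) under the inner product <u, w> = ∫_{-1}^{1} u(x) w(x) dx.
g(x) = -12*x^2/7 - 4*x/5 - 99/35

The best approximation g ∈ W is the orthogonal projection of f onto W. Writing g = a_0 + a_1 x + a_2 x^2, the coefficients solve the normal equations G · a = b where
  G_{ij} = <φ_i, φ_j> and b_i = <f, φ_i>, with φ_0 = 1, φ_1 = x, φ_2 = x^2.
G =
  [2, 0, 2/3]
  [0, 2/3, 0]
  [2/3, 0, 2/5],
b = (-34/5, -8/15, -18/7).
Solving gives a_0 = -99/35, a_1 = -4/5, a_2 = -12/7, so
  g(x) = -12*x^2/7 - 4*x/5 - 99/35.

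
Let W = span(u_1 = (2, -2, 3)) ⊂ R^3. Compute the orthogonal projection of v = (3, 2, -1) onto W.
proj_W(v) = (-2/17, 2/17, -3/17)

Set up U = [u_1 | ... | u_1] ∈ R^(3×1). The projector onto W = col(U) is P = U (U^T U)^(-1) U^T.
Compute U^T U =
  [17],
and U^T v = (-1).
Solve U^T U · c = U^T v for the coefficients: c = (-1/17). The projection is proj_W(v) = U c.
Check: (v - proj_W(v)) · u_1 = 0  (should be 0).
Result: proj_W(v) = (-2/17, 2/17, -3/17).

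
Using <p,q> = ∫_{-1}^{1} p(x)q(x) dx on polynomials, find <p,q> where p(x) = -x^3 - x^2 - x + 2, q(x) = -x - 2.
<p,q> = -28/5

Expand the product: p(x)·q(x) = x^4 + 3*x^3 + 3*x^2 - 4.
∫_{-1}^{1} of each monomial x^k gives [2/(k+1) if k even, 0 if k odd]. Integrating term-by-term (or equivalently evaluating the antiderivative F(x) = x^5/5 + 3*x^4/4 + x^3 - 4*x at the endpoints):
  F(1) − F(−1) = -41/20 − (71/20) = -28/5.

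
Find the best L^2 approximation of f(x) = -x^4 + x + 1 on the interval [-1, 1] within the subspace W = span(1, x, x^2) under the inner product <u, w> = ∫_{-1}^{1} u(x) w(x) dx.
g(x) = -6*x^2/7 + x + 38/35

The best approximation g ∈ W is the orthogonal projection of f onto W. Writing g = a_0 + a_1 x + a_2 x^2, the coefficients solve the normal equations G · a = b where
  G_{ij} = <φ_i, φ_j> and b_i = <f, φ_i>, with φ_0 = 1, φ_1 = x, φ_2 = x^2.
G =
  [2, 0, 2/3]
  [0, 2/3, 0]
  [2/3, 0, 2/5],
b = (8/5, 2/3, 8/21).
Solving gives a_0 = 38/35, a_1 = 1, a_2 = -6/7, so
  g(x) = -6*x^2/7 + x + 38/35.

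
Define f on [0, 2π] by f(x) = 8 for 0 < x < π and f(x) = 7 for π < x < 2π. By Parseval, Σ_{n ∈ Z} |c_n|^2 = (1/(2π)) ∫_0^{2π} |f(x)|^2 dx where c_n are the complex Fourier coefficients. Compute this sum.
Σ |c_n|^2 = 113/2

Parseval equates the L^2 energy of f (normalised by 1/(2π)) with the ℓ^2 sum of its Fourier coefficients: (1/(2π)) ∫_0^{2π} |f|^2 = Σ |c_n|^2.
Compute the left side: (1/(2π)) [∫_0^π 8^2 dx + ∫_π^{2π} 7^2 dx] = (1/(2π)) · (64π + 49π) = (64 + 49)/2 = 113/2.
So Σ_{n ∈ Z} |c_n|^2 = 113/2.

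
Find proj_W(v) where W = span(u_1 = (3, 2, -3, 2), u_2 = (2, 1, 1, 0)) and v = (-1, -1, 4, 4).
proj_W(v) = (-35/131, -47/131, 248/131, -118/131)

Set up U = [u_1 | ... | u_2] ∈ R^(4×2). The projector onto W = col(U) is P = U (U^T U)^(-1) U^T.
Compute U^T U =
  [26, 5]
  [5, 6],
and U^T v = (-9, 1).
Solve U^T U · c = U^T v for the coefficients: c = (-59/131, 71/131). The projection is proj_W(v) = U c.
Check: (v - proj_W(v)) · u_1 = 0  (should be 0).
Check: (v - proj_W(v)) · u_2 = 0  (should be 0).
Result: proj_W(v) = (-35/131, -47/131, 248/131, -118/131).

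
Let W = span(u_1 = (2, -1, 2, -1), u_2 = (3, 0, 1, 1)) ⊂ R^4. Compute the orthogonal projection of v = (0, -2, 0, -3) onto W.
proj_W(v) = (-43/61, -76/61, 87/61, -141/61)

Set up U = [u_1 | ... | u_2] ∈ R^(4×2). The projector onto W = col(U) is P = U (U^T U)^(-1) U^T.
Compute U^T U =
  [10, 7]
  [7, 11],
and U^T v = (5, -3).
Solve U^T U · c = U^T v for the coefficients: c = (76/61, -65/61). The projection is proj_W(v) = U c.
Check: (v - proj_W(v)) · u_1 = 0  (should be 0).
Check: (v - proj_W(v)) · u_2 = 0  (should be 0).
Result: proj_W(v) = (-43/61, -76/61, 87/61, -141/61).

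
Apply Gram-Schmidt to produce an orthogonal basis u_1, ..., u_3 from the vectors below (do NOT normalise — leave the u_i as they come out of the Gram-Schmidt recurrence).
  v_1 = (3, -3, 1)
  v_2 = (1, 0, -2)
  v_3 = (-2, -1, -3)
Orthogonal basis:
  u_1 = (3, -3, 1)
  u_2 = (16/19, 3/19, -39/19)
  u_3 = (-84/47, -98/47, -42/47)

Apply the Gram-Schmidt recurrence
  u_1 = v_1
  u_i = v_i − Σ_{j<i} ((v_i · u_j) / (u_j · u_j)) · u_j.

Step by step this gives:
  u_1 = (3, -3, 1)
  u_2 = (16/19, 3/19, -39/19)
  u_3 = (-84/47, -98/47, -42/47)

Orthogonality check:
  u_2 · u_1 = 0 (should be 0)
  u_3 · u_1 = 0 (should be 0)
  u_3 · u_2 = 0 (should be 0)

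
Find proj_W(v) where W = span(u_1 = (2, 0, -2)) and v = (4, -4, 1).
proj_W(v) = (3/2, 0, -3/2)

Set up U = [u_1 | ... | u_1] ∈ R^(3×1). The projector onto W = col(U) is P = U (U^T U)^(-1) U^T.
Compute U^T U =
  [8],
and U^T v = (6).
Solve U^T U · c = U^T v for the coefficients: c = (3/4). The projection is proj_W(v) = U c.
Check: (v - proj_W(v)) · u_1 = 0  (should be 0).
Result: proj_W(v) = (3/2, 0, -3/2).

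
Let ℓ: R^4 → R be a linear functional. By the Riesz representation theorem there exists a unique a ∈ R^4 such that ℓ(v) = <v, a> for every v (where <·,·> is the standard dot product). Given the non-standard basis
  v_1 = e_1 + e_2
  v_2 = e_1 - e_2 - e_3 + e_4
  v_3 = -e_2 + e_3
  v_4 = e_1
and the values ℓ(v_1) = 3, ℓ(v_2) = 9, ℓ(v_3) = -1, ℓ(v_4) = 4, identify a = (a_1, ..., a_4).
a = (4, -1, -2, 2)

Write a = (a_1, ..., a_4) in the standard basis. For each basis vector v_i, ℓ(v_i) = <v_i, a> is a linear equation in the a_j's. Collect the n equations into a matrix system V a = ℓ, where row i of V is v_i (expressed in the standard basis). Since V is invertible (lower-triangular with 1s on the diagonal, up to permutation), solve by back-substitution:
  V =
[[1, 1, 0, 0],
 [1, -1, -1, 1],
 [0, -1, 1, 0],
 [1, 0, 0, 0]]
  V a = (3, 9, -1, 4)
Solving gives a = (4, -1, -2, 2).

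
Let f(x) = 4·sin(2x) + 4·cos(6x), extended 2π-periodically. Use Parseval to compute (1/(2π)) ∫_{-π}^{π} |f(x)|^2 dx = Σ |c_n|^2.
Σ |c_n|^2 = 16

Expand |f|^2 and use orthogonality of {sin(nx), cos(mx)} on [-π, π]:
  ∫_{-π}^{π} sin(nx)^2 dx = π, ∫ cos(mx)^2 dx = π, and cross terms integrate to 0.
So ∫_{-π}^{π} f(x)^2 dx = 4^2 · π + 4^2 · π = (16 + 16)π.
Divide by 2π: (16 + 16)/2 = 16.
By Parseval, this equals Σ |c_n|^2.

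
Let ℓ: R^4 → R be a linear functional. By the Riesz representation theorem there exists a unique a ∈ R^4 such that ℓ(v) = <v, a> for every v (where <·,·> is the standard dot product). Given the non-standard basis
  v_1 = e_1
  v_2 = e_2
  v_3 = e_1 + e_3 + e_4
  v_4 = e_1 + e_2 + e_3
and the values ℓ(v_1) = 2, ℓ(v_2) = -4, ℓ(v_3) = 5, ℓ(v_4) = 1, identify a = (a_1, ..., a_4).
a = (2, -4, 3, 0)

Write a = (a_1, ..., a_4) in the standard basis. For each basis vector v_i, ℓ(v_i) = <v_i, a> is a linear equation in the a_j's. Collect the n equations into a matrix system V a = ℓ, where row i of V is v_i (expressed in the standard basis). Since V is invertible (lower-triangular with 1s on the diagonal, up to permutation), solve by back-substitution:
  V =
[[1, 0, 0, 0],
 [0, 1, 0, 0],
 [1, 0, 1, 1],
 [1, 1, 1, 0]]
  V a = (2, -4, 5, 1)
Solving gives a = (2, -4, 3, 0).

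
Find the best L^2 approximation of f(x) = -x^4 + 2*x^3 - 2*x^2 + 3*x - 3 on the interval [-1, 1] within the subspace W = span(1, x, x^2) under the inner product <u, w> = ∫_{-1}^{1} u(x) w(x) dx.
g(x) = -20*x^2/7 + 21*x/5 - 102/35

The best approximation g ∈ W is the orthogonal projection of f onto W. Writing g = a_0 + a_1 x + a_2 x^2, the coefficients solve the normal equations G · a = b where
  G_{ij} = <φ_i, φ_j> and b_i = <f, φ_i>, with φ_0 = 1, φ_1 = x, φ_2 = x^2.
G =
  [2, 0, 2/3]
  [0, 2/3, 0]
  [2/3, 0, 2/5],
b = (-116/15, 14/5, -108/35).
Solving gives a_0 = -102/35, a_1 = 21/5, a_2 = -20/7, so
  g(x) = -20*x^2/7 + 21*x/5 - 102/35.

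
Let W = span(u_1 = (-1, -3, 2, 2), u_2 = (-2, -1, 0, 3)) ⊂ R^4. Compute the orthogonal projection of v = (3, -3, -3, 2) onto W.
proj_W(v) = (-43/131, -79/131, 46/131, 76/131)

Set up U = [u_1 | ... | u_2] ∈ R^(4×2). The projector onto W = col(U) is P = U (U^T U)^(-1) U^T.
Compute U^T U =
  [18, 11]
  [11, 14],
and U^T v = (4, 3).
Solve U^T U · c = U^T v for the coefficients: c = (23/131, 10/131). The projection is proj_W(v) = U c.
Check: (v - proj_W(v)) · u_1 = 0  (should be 0).
Check: (v - proj_W(v)) · u_2 = 0  (should be 0).
Result: proj_W(v) = (-43/131, -79/131, 46/131, 76/131).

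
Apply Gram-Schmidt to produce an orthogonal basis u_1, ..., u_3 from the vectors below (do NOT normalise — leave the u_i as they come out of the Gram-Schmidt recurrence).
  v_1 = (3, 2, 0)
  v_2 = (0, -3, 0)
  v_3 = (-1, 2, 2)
Orthogonal basis:
  u_1 = (3, 2, 0)
  u_2 = (18/13, -27/13, 0)
  u_3 = (0, 0, 2)

Apply the Gram-Schmidt recurrence
  u_1 = v_1
  u_i = v_i − Σ_{j<i} ((v_i · u_j) / (u_j · u_j)) · u_j.

Step by step this gives:
  u_1 = (3, 2, 0)
  u_2 = (18/13, -27/13, 0)
  u_3 = (0, 0, 2)

Orthogonality check:
  u_2 · u_1 = 0 (should be 0)
  u_3 · u_1 = 0 (should be 0)
  u_3 · u_2 = 0 (should be 0)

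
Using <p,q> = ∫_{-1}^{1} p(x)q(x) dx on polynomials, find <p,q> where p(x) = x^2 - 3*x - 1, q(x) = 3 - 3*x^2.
<p,q> = -16/5

Expand the product: p(x)·q(x) = -3*x^4 + 9*x^3 + 6*x^2 - 9*x - 3.
∫_{-1}^{1} of each monomial x^k gives [2/(k+1) if k even, 0 if k odd]. Integrating term-by-term (or equivalently evaluating the antiderivative F(x) = -3*x^5/5 + 9*x^4/4 + 2*x^3 - 9*x^2/2 - 3*x at the endpoints):
  F(1) − F(−1) = -77/20 − (-13/20) = -16/5.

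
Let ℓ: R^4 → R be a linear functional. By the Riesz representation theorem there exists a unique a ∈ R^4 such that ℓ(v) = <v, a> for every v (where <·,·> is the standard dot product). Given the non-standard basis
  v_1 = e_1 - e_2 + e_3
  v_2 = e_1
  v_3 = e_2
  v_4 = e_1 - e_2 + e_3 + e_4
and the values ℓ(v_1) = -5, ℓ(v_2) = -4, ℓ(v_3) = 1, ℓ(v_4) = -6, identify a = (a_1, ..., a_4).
a = (-4, 1, 0, -1)

Write a = (a_1, ..., a_4) in the standard basis. For each basis vector v_i, ℓ(v_i) = <v_i, a> is a linear equation in the a_j's. Collect the n equations into a matrix system V a = ℓ, where row i of V is v_i (expressed in the standard basis). Since V is invertible (lower-triangular with 1s on the diagonal, up to permutation), solve by back-substitution:
  V =
[[1, -1, 1, 0],
 [1, 0, 0, 0],
 [0, 1, 0, 0],
 [1, -1, 1, 1]]
  V a = (-5, -4, 1, -6)
Solving gives a = (-4, 1, 0, -1).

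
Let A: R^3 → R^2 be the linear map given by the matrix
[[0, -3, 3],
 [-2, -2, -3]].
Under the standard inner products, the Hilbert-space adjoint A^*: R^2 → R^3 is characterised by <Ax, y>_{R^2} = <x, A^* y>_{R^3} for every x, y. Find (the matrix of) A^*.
A^* = A^T =
[[0, -2],
 [-3, -2],
 [3, -3]]

For real matrices with standard dot products, the defining identity <Ax, y> = <x, A^* y> gives (Ax)^T y = x^T (A^*) y, i.e. x^T A^T y = x^T (A^*) y. Since this holds for all x, y, we must have A^* = A^T. Therefore
A^* =
[[0, -2],
 [-3, -2],
 [3, -3]].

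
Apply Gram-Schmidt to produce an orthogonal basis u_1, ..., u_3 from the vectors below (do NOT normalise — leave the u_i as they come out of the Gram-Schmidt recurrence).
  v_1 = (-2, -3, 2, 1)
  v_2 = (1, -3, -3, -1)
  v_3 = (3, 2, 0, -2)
Orthogonal basis:
  u_1 = (-2, -3, 2, 1)
  u_2 = (1, -3, -3, -1)
  u_3 = (269/180, -29/60, 253/180, -229/180)

Apply the Gram-Schmidt recurrence
  u_1 = v_1
  u_i = v_i − Σ_{j<i} ((v_i · u_j) / (u_j · u_j)) · u_j.

Step by step this gives:
  u_1 = (-2, -3, 2, 1)
  u_2 = (1, -3, -3, -1)
  u_3 = (269/180, -29/60, 253/180, -229/180)

Orthogonality check:
  u_2 · u_1 = 0 (should be 0)
  u_3 · u_1 = 0 (should be 0)
  u_3 · u_2 = 0 (should be 0)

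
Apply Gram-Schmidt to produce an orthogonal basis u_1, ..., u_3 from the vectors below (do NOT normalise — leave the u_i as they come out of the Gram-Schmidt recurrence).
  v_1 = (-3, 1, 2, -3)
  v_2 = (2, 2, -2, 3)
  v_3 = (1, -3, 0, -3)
Orthogonal basis:
  u_1 = (-3, 1, 2, -3)
  u_2 = (-5/23, 63/23, -12/23, 18/23)
  u_3 = (108/97, 36/97, -90/97, -156/97)

Apply the Gram-Schmidt recurrence
  u_1 = v_1
  u_i = v_i − Σ_{j<i} ((v_i · u_j) / (u_j · u_j)) · u_j.

Step by step this gives:
  u_1 = (-3, 1, 2, -3)
  u_2 = (-5/23, 63/23, -12/23, 18/23)
  u_3 = (108/97, 36/97, -90/97, -156/97)

Orthogonality check:
  u_2 · u_1 = 0 (should be 0)
  u_3 · u_1 = 0 (should be 0)
  u_3 · u_2 = 0 (should be 0)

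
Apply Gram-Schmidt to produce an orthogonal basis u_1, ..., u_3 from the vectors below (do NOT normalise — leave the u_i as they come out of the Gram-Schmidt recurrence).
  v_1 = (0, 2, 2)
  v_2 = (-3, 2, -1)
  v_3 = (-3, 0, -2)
Orthogonal basis:
  u_1 = (0, 2, 2)
  u_2 = (-3, 3/2, -3/2)
  u_3 = (-1/3, -1/3, 1/3)

Apply the Gram-Schmidt recurrence
  u_1 = v_1
  u_i = v_i − Σ_{j<i} ((v_i · u_j) / (u_j · u_j)) · u_j.

Step by step this gives:
  u_1 = (0, 2, 2)
  u_2 = (-3, 3/2, -3/2)
  u_3 = (-1/3, -1/3, 1/3)

Orthogonality check:
  u_2 · u_1 = 0 (should be 0)
  u_3 · u_1 = 0 (should be 0)
  u_3 · u_2 = 0 (should be 0)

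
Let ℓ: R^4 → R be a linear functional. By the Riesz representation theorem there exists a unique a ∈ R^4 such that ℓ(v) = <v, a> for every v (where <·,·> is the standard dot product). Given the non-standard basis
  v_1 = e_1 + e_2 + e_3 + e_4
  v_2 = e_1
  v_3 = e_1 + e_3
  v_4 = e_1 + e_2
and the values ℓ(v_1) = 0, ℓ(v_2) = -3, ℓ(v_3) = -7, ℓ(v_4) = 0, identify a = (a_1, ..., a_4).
a = (-3, 3, -4, 4)

Write a = (a_1, ..., a_4) in the standard basis. For each basis vector v_i, ℓ(v_i) = <v_i, a> is a linear equation in the a_j's. Collect the n equations into a matrix system V a = ℓ, where row i of V is v_i (expressed in the standard basis). Since V is invertible (lower-triangular with 1s on the diagonal, up to permutation), solve by back-substitution:
  V =
[[1, 1, 1, 1],
 [1, 0, 0, 0],
 [1, 0, 1, 0],
 [1, 1, 0, 0]]
  V a = (0, -3, -7, 0)
Solving gives a = (-3, 3, -4, 4).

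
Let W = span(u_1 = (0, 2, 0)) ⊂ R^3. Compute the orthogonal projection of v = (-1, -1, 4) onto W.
proj_W(v) = (0, -1, 0)

Set up U = [u_1 | ... | u_1] ∈ R^(3×1). The projector onto W = col(U) is P = U (U^T U)^(-1) U^T.
Compute U^T U =
  [4],
and U^T v = (-2).
Solve U^T U · c = U^T v for the coefficients: c = (-1/2). The projection is proj_W(v) = U c.
Check: (v - proj_W(v)) · u_1 = 0  (should be 0).
Result: proj_W(v) = (0, -1, 0).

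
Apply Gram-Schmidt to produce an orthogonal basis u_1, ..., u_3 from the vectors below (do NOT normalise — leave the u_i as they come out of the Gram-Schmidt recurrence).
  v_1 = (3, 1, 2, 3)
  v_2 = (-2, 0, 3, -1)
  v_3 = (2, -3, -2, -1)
Orthogonal basis:
  u_1 = (3, 1, 2, 3)
  u_2 = (-37/23, 3/23, 75/23, -14/23)
  u_3 = (437/313, -856/313, 197/313, -283/313)

Apply the Gram-Schmidt recurrence
  u_1 = v_1
  u_i = v_i − Σ_{j<i} ((v_i · u_j) / (u_j · u_j)) · u_j.

Step by step this gives:
  u_1 = (3, 1, 2, 3)
  u_2 = (-37/23, 3/23, 75/23, -14/23)
  u_3 = (437/313, -856/313, 197/313, -283/313)

Orthogonality check:
  u_2 · u_1 = 0 (should be 0)
  u_3 · u_1 = 0 (should be 0)
  u_3 · u_2 = 0 (should be 0)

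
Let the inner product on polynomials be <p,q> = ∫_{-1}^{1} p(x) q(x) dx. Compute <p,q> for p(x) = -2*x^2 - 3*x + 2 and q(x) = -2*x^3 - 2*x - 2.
<p,q> = 16/15

Expand the product: p(x)·q(x) = 4*x^5 + 6*x^4 + 10*x^2 + 2*x - 4.
∫_{-1}^{1} of each monomial x^k gives [2/(k+1) if k even, 0 if k odd]. Integrating term-by-term (or equivalently evaluating the antiderivative F(x) = 2*x^6/3 + 6*x^5/5 + 10*x^3/3 + x^2 - 4*x at the endpoints):
  F(1) − F(−1) = 11/5 − (17/15) = 16/15.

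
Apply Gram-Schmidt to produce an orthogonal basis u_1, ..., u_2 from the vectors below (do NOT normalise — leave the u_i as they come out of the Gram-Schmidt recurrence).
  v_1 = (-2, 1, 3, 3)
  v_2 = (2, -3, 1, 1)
Orthogonal basis:
  u_1 = (-2, 1, 3, 3)
  u_2 = (44/23, -68/23, 26/23, 26/23)

Apply the Gram-Schmidt recurrence
  u_1 = v_1
  u_i = v_i − Σ_{j<i} ((v_i · u_j) / (u_j · u_j)) · u_j.

Step by step this gives:
  u_1 = (-2, 1, 3, 3)
  u_2 = (44/23, -68/23, 26/23, 26/23)

Orthogonality check:
  u_2 · u_1 = 0 (should be 0)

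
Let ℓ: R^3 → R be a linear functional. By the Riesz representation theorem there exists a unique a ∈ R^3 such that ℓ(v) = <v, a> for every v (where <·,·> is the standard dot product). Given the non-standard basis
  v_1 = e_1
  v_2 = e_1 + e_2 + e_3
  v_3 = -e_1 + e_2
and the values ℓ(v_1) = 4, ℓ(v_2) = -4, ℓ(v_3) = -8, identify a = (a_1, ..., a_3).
a = (4, -4, -4)

Write a = (a_1, ..., a_3) in the standard basis. For each basis vector v_i, ℓ(v_i) = <v_i, a> is a linear equation in the a_j's. Collect the n equations into a matrix system V a = ℓ, where row i of V is v_i (expressed in the standard basis). Since V is invertible (lower-triangular with 1s on the diagonal, up to permutation), solve by back-substitution:
  V =
[[1, 0, 0],
 [1, 1, 1],
 [-1, 1, 0]]
  V a = (4, -4, -8)
Solving gives a = (4, -4, -4).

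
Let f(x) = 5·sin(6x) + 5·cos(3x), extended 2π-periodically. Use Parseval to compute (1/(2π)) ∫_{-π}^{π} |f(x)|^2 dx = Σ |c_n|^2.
Σ |c_n|^2 = 25

Expand |f|^2 and use orthogonality of {sin(nx), cos(mx)} on [-π, π]:
  ∫_{-π}^{π} sin(nx)^2 dx = π, ∫ cos(mx)^2 dx = π, and cross terms integrate to 0.
So ∫_{-π}^{π} f(x)^2 dx = 5^2 · π + 5^2 · π = (25 + 25)π.
Divide by 2π: (25 + 25)/2 = 25.
By Parseval, this equals Σ |c_n|^2.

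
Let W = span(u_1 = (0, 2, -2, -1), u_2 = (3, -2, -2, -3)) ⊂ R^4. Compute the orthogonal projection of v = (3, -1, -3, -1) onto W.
proj_W(v) = (11/5, -38/45, -94/45, -113/45)

Set up U = [u_1 | ... | u_2] ∈ R^(4×2). The projector onto W = col(U) is P = U (U^T U)^(-1) U^T.
Compute U^T U =
  [9, 3]
  [3, 26],
and U^T v = (5, 20).
Solve U^T U · c = U^T v for the coefficients: c = (14/45, 11/15). The projection is proj_W(v) = U c.
Check: (v - proj_W(v)) · u_1 = 0  (should be 0).
Check: (v - proj_W(v)) · u_2 = 0  (should be 0).
Result: proj_W(v) = (11/5, -38/45, -94/45, -113/45).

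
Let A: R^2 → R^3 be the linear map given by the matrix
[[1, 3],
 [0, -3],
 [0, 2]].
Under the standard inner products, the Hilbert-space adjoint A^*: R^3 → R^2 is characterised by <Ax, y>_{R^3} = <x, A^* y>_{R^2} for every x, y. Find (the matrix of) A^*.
A^* = A^T =
[[1, 0, 0],
 [3, -3, 2]]

For real matrices with standard dot products, the defining identity <Ax, y> = <x, A^* y> gives (Ax)^T y = x^T (A^*) y, i.e. x^T A^T y = x^T (A^*) y. Since this holds for all x, y, we must have A^* = A^T. Therefore
A^* =
[[1, 0, 0],
 [3, -3, 2]].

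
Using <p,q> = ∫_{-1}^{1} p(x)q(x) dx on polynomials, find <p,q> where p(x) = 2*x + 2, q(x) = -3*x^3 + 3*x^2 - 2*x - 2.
<p,q> = -136/15

Expand the product: p(x)·q(x) = -6*x^4 + 2*x^2 - 8*x - 4.
∫_{-1}^{1} of each monomial x^k gives [2/(k+1) if k even, 0 if k odd]. Integrating term-by-term (or equivalently evaluating the antiderivative F(x) = -6*x^5/5 + 2*x^3/3 - 4*x^2 - 4*x at the endpoints):
  F(1) − F(−1) = -128/15 − (8/15) = -136/15.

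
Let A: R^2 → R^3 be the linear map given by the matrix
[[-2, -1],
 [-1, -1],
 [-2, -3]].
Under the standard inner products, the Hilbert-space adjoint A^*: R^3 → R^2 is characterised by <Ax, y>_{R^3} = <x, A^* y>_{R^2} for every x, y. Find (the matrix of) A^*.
A^* = A^T =
[[-2, -1, -2],
 [-1, -1, -3]]

For real matrices with standard dot products, the defining identity <Ax, y> = <x, A^* y> gives (Ax)^T y = x^T (A^*) y, i.e. x^T A^T y = x^T (A^*) y. Since this holds for all x, y, we must have A^* = A^T. Therefore
A^* =
[[-2, -1, -2],
 [-1, -1, -3]].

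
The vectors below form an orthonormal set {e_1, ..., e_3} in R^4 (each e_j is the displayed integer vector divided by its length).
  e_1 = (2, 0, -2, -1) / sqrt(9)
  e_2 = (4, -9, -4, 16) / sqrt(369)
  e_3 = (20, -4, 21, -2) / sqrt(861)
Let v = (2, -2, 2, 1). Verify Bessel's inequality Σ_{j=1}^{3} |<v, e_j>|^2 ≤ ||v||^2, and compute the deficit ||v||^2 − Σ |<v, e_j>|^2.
Σ |<v, e_j>|^2 = 257/21; ||v||^2 = 13; deficit = 16/21

Write each e_j = u_j / sqrt(<u_j, u_j>) where u_j is the displayed integer vector. Then <v, e_j> = <v, u_j> / sqrt(<u_j, u_j>), so |<v, e_j>|^2 = <v, u_j>^2 / <u_j, u_j>.
Coefficients: <v, e_1> = -1/sqrt(9), <v, e_2> = 34/sqrt(369), <v, e_3> = 88/sqrt(861).
Square and sum: Σ |<v, e_j>|^2 = 257/21.
Compute ||v||^2 = v·v = 13.
Deficit = 13 − 257/21 = 16/21 ≥ 0, confirming Bessel's inequality. (The deficit equals ||v − Σ <v,e_j> e_j||^2, the squared distance from v to span{e_j}.)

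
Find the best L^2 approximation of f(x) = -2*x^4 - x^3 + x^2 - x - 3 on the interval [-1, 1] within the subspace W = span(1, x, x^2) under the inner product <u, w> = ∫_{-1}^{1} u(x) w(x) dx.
g(x) = -5*x^2/7 - 8*x/5 - 99/35

The best approximation g ∈ W is the orthogonal projection of f onto W. Writing g = a_0 + a_1 x + a_2 x^2, the coefficients solve the normal equations G · a = b where
  G_{ij} = <φ_i, φ_j> and b_i = <f, φ_i>, with φ_0 = 1, φ_1 = x, φ_2 = x^2.
G =
  [2, 0, 2/3]
  [0, 2/3, 0]
  [2/3, 0, 2/5],
b = (-92/15, -16/15, -76/35).
Solving gives a_0 = -99/35, a_1 = -8/5, a_2 = -5/7, so
  g(x) = -5*x^2/7 - 8*x/5 - 99/35.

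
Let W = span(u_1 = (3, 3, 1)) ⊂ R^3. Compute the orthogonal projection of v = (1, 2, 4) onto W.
proj_W(v) = (39/19, 39/19, 13/19)

Set up U = [u_1 | ... | u_1] ∈ R^(3×1). The projector onto W = col(U) is P = U (U^T U)^(-1) U^T.
Compute U^T U =
  [19],
and U^T v = (13).
Solve U^T U · c = U^T v for the coefficients: c = (13/19). The projection is proj_W(v) = U c.
Check: (v - proj_W(v)) · u_1 = 0  (should be 0).
Result: proj_W(v) = (39/19, 39/19, 13/19).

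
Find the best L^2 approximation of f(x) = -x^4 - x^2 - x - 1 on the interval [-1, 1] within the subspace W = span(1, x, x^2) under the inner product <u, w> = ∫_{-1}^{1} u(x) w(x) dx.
g(x) = -13*x^2/7 - x - 32/35

The best approximation g ∈ W is the orthogonal projection of f onto W. Writing g = a_0 + a_1 x + a_2 x^2, the coefficients solve the normal equations G · a = b where
  G_{ij} = <φ_i, φ_j> and b_i = <f, φ_i>, with φ_0 = 1, φ_1 = x, φ_2 = x^2.
G =
  [2, 0, 2/3]
  [0, 2/3, 0]
  [2/3, 0, 2/5],
b = (-46/15, -2/3, -142/105).
Solving gives a_0 = -32/35, a_1 = -1, a_2 = -13/7, so
  g(x) = -13*x^2/7 - x - 32/35.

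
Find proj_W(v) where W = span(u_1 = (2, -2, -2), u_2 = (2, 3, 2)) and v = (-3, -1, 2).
proj_W(v) = (-137/42, 1/21, 29/42)

Set up U = [u_1 | ... | u_2] ∈ R^(3×2). The projector onto W = col(U) is P = U (U^T U)^(-1) U^T.
Compute U^T U =
  [12, -6]
  [-6, 17],
and U^T v = (-8, -5).
Solve U^T U · c = U^T v for the coefficients: c = (-83/84, -9/14). The projection is proj_W(v) = U c.
Check: (v - proj_W(v)) · u_1 = 0  (should be 0).
Check: (v - proj_W(v)) · u_2 = 0  (should be 0).
Result: proj_W(v) = (-137/42, 1/21, 29/42).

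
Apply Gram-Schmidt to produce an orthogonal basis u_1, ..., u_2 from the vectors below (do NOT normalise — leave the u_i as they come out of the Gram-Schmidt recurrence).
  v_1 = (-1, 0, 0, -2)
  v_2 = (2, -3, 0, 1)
Orthogonal basis:
  u_1 = (-1, 0, 0, -2)
  u_2 = (6/5, -3, 0, -3/5)

Apply the Gram-Schmidt recurrence
  u_1 = v_1
  u_i = v_i − Σ_{j<i} ((v_i · u_j) / (u_j · u_j)) · u_j.

Step by step this gives:
  u_1 = (-1, 0, 0, -2)
  u_2 = (6/5, -3, 0, -3/5)

Orthogonality check:
  u_2 · u_1 = 0 (should be 0)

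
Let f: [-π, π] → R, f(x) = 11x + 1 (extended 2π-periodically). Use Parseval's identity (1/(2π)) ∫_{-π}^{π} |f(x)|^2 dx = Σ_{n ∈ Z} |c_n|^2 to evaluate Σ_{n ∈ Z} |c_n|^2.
Σ |c_n|^2 = 121π^2/3 + 1

Expand and integrate term by term over [-π, π]:
  ∫ (11x)^2 dx = 121·(2π^3/3); ∫ 2·11·(1)·x dx = 0 (odd integrand); ∫ 1^2 dx = 1·2π.
So (1/(2π)) ∫_{-π}^{π} (11x + 1)^2 dx = 121π^2/3 + 1 = 121π^2/3 + 1.
Parseval ⇒ Σ |c_n|^2 = 121π^2/3 + 1.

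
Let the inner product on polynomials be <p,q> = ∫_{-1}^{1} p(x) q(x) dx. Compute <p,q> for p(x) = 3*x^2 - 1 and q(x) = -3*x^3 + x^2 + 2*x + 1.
<p,q> = 8/15

Expand the product: p(x)·q(x) = -9*x^5 + 3*x^4 + 9*x^3 + 2*x^2 - 2*x - 1.
∫_{-1}^{1} of each monomial x^k gives [2/(k+1) if k even, 0 if k odd]. Integrating term-by-term (or equivalently evaluating the antiderivative F(x) = -3*x^6/2 + 3*x^5/5 + 9*x^4/4 + 2*x^3/3 - x^2 - x at the endpoints):
  F(1) − F(−1) = 1/60 − (-31/60) = 8/15.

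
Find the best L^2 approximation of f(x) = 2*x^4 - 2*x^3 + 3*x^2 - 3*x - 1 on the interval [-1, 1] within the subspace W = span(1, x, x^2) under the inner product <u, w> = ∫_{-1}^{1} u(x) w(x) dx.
g(x) = 33*x^2/7 - 21*x/5 - 41/35

The best approximation g ∈ W is the orthogonal projection of f onto W. Writing g = a_0 + a_1 x + a_2 x^2, the coefficients solve the normal equations G · a = b where
  G_{ij} = <φ_i, φ_j> and b_i = <f, φ_i>, with φ_0 = 1, φ_1 = x, φ_2 = x^2.
G =
  [2, 0, 2/3]
  [0, 2/3, 0]
  [2/3, 0, 2/5],
b = (4/5, -14/5, 116/105).
Solving gives a_0 = -41/35, a_1 = -21/5, a_2 = 33/7, so
  g(x) = 33*x^2/7 - 21*x/5 - 41/35.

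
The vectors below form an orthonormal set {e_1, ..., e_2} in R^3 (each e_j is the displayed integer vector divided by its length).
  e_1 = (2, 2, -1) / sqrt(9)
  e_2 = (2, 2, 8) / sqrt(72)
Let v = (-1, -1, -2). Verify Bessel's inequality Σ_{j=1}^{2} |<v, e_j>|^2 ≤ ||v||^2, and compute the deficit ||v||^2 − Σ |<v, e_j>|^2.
Σ |<v, e_j>|^2 = 6; ||v||^2 = 6; deficit = 0

Write each e_j = u_j / sqrt(<u_j, u_j>) where u_j is the displayed integer vector. Then <v, e_j> = <v, u_j> / sqrt(<u_j, u_j>), so |<v, e_j>|^2 = <v, u_j>^2 / <u_j, u_j>.
Coefficients: <v, e_1> = -2/sqrt(9), <v, e_2> = -20/sqrt(72).
Square and sum: Σ |<v, e_j>|^2 = 6.
Compute ||v||^2 = v·v = 6.
Deficit = 6 − 6 = 0 ≥ 0, confirming Bessel's inequality. (The deficit equals ||v − Σ <v,e_j> e_j||^2, the squared distance from v to span{e_j}.)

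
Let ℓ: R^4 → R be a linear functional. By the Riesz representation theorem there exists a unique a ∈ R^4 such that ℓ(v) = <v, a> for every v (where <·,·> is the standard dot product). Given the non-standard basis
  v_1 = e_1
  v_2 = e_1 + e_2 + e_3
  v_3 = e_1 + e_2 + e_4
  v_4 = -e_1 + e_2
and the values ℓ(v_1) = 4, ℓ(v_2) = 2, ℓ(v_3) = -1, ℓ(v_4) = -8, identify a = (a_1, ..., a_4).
a = (4, -4, 2, -1)

Write a = (a_1, ..., a_4) in the standard basis. For each basis vector v_i, ℓ(v_i) = <v_i, a> is a linear equation in the a_j's. Collect the n equations into a matrix system V a = ℓ, where row i of V is v_i (expressed in the standard basis). Since V is invertible (lower-triangular with 1s on the diagonal, up to permutation), solve by back-substitution:
  V =
[[1, 0, 0, 0],
 [1, 1, 1, 0],
 [1, 1, 0, 1],
 [-1, 1, 0, 0]]
  V a = (4, 2, -1, -8)
Solving gives a = (4, -4, 2, -1).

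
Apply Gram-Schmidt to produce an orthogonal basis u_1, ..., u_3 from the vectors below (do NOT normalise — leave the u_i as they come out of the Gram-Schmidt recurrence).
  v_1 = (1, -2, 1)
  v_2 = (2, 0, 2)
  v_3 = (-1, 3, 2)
Orthogonal basis:
  u_1 = (1, -2, 1)
  u_2 = (4/3, 4/3, 4/3)
  u_3 = (-3/2, 0, 3/2)

Apply the Gram-Schmidt recurrence
  u_1 = v_1
  u_i = v_i − Σ_{j<i} ((v_i · u_j) / (u_j · u_j)) · u_j.

Step by step this gives:
  u_1 = (1, -2, 1)
  u_2 = (4/3, 4/3, 4/3)
  u_3 = (-3/2, 0, 3/2)

Orthogonality check:
  u_2 · u_1 = 0 (should be 0)
  u_3 · u_1 = 0 (should be 0)
  u_3 · u_2 = 0 (should be 0)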